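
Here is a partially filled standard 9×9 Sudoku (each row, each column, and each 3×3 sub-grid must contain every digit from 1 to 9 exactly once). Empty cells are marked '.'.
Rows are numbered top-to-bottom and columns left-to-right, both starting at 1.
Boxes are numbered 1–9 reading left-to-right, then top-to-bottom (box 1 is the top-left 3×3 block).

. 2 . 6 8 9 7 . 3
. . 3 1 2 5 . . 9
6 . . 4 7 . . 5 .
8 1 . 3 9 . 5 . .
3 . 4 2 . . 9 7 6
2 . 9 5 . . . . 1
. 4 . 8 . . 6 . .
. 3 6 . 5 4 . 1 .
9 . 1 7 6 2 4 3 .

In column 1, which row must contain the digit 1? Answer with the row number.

1

Consider where 1 can go in column 1.
R2C1 is out (row 2 already has a 1).
R7C1 is out (box 7 already has a 1).
R8C1 is out (row 8 already has a 1).
So the only cell in column 1 that can hold 1 is R1C1.
That is row 1.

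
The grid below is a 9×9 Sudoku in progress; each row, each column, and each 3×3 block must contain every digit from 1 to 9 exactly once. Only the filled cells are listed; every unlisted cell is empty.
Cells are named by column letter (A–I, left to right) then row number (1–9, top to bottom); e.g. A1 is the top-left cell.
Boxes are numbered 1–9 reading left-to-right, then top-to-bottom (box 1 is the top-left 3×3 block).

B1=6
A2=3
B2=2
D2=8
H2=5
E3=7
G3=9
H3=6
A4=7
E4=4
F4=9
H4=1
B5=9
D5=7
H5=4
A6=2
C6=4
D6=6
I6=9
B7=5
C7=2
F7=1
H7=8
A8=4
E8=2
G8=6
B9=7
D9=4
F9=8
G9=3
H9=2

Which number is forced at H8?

9

Cell H8 itself could take any of {7, 9} by direct elimination.
Consider where 9 can go in box 9.
G7 is out (column G already has a 9).
I7 is out (column I already has a 9).
I8 is out (column I already has a 9).
I9 is out (column I already has a 9).
So the only cell in box 9 that can hold 9 is H8.
Therefore H8 = 9.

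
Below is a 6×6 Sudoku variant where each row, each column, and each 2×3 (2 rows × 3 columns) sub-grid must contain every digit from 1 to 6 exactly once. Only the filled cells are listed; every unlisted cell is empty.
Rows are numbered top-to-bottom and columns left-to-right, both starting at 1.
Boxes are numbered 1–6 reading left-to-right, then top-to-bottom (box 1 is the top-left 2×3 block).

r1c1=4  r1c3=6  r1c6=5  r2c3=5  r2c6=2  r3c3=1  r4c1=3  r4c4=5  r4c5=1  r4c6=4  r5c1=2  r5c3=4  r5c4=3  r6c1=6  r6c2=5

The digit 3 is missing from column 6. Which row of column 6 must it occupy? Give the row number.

Consider where 3 can go in column 6.
r5c6 is out (row 5 already has a 3).
r6c6 is out (box 6 already has a 3).
So the only cell in column 6 that can hold 3 is r3c6.
That is row 3.

3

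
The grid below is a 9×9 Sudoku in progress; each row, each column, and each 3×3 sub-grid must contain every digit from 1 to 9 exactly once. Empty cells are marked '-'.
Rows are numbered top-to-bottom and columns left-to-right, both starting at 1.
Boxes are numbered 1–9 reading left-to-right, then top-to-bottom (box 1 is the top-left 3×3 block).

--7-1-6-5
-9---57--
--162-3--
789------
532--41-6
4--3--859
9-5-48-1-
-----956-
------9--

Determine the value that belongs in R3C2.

Cell R3C2 itself could take any of {4, 5} by direct elimination.
Consider where 5 can go in row 3.
R3C1 is out (column 1 already has a 5).
R3C6 is out (column 6 already has a 5).
R3C8 is out (column 8 already has a 5).
R3C9 is out (column 9 already has a 5).
So the only cell in row 3 that can hold 5 is R3C2.
Therefore R3C2 = 5.

5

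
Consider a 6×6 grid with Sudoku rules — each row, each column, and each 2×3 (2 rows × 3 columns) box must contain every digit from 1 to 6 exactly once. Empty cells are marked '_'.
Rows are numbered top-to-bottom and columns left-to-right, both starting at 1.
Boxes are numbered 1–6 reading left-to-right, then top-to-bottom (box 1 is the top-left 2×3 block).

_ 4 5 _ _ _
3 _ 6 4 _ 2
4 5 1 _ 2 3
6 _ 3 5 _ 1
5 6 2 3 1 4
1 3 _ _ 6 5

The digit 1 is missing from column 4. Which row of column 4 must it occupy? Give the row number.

Consider where 1 can go in column 4.
r3c4 is out (row 3 already has a 1).
r6c4 is out (row 6 already has a 1).
So the only cell in column 4 that can hold 1 is r1c4.
That is row 1.

1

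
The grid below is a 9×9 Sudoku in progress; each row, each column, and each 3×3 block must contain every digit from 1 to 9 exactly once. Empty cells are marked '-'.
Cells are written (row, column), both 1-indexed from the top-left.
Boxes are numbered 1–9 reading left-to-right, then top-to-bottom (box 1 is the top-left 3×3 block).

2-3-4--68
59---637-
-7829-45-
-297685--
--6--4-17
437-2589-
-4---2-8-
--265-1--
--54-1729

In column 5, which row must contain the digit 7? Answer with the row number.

7

Consider where 7 can go in column 5.
(2,5) is out (row 2 already has a 7).
(5,5) is out (row 5 already has a 7).
(9,5) is out (row 9 already has a 7).
So the only cell in column 5 that can hold 7 is (7,5).
That is row 7.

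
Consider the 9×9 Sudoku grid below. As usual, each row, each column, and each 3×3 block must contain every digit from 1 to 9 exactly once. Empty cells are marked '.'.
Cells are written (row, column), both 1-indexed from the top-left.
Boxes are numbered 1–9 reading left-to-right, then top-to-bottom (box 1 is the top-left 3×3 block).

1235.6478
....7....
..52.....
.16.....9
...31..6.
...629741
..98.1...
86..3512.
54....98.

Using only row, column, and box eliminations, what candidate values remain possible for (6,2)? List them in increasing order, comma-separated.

Row 6 already contains {1, 2, 4, 6, 7, 9}.
Column 2 already contains {1, 2, 4, 6}.
Its 3×3 block (box 4) already contains {1, 6}.
Removing those from 1–9 leaves {3, 5, 8} as the candidates for (6,2).

3,5,8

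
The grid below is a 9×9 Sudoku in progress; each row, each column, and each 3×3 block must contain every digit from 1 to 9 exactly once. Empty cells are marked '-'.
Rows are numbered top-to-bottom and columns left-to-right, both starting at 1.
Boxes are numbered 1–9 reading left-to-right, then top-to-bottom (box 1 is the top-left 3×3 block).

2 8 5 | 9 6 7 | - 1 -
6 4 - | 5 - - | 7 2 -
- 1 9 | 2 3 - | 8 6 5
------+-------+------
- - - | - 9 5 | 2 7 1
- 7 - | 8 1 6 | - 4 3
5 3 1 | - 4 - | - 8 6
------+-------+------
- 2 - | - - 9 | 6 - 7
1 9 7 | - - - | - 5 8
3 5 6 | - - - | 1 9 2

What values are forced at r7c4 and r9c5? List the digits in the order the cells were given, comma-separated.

1,7

For r7c4:
  Consider where 1 can go in column 4.
  r4c4 is out (row 4 already has a 1).
  r6c4 is out (row 6 already has a 1).
  r8c4 is out (row 8 already has a 1).
  r9c4 is out (row 9 already has a 1).
  So the only cell in column 4 that can hold 1 is r7c4.
  So r7c4 = 1.
For r9c5:
  Consider where 7 can go in column 5.
  r2c5 is out (row 2 already has a 7).
  r7c5 is out (row 7 already has a 7).
  r8c5 is out (row 8 already has a 7).
  So the only cell in column 5 that can hold 7 is r9c5.
  So r9c5 = 7.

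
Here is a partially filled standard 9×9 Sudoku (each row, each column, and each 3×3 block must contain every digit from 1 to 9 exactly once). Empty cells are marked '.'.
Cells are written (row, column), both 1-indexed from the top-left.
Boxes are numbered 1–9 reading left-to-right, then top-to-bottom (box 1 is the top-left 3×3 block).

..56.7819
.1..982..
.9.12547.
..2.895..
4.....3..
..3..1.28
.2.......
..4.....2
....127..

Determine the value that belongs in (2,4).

Cell (2,4) itself could take any of {3, 4} by direct elimination.
Consider where 4 can go in row 2.
(2,1) is out (column 1 already has a 4).
(2,3) is out (column 3 already has a 4).
(2,8) is out (box 3 already has a 4).
(2,9) is out (box 3 already has a 4).
So the only cell in row 2 that can hold 4 is (2,4).
Therefore (2,4) = 4.

4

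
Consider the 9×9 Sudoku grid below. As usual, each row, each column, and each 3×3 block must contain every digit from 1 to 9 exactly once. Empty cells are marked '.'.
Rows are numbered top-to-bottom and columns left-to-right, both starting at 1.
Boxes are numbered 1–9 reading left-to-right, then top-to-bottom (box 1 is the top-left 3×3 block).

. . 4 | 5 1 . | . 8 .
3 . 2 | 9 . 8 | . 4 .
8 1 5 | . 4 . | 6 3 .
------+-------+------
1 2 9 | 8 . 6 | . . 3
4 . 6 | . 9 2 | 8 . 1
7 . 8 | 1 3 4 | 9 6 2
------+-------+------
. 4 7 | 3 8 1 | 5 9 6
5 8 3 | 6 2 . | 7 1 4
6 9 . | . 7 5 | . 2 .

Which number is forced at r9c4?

Row 9 already contains {2, 5, 6, 7, 9}.
Column 4 already contains {1, 3, 5, 6, 8, 9}.
Its 3×3 block (box 8) already contains {1, 2, 3, 5, 6, 7, 8}.
The only value from 1–9 not eliminated is 4, so r9c4 = 4.

4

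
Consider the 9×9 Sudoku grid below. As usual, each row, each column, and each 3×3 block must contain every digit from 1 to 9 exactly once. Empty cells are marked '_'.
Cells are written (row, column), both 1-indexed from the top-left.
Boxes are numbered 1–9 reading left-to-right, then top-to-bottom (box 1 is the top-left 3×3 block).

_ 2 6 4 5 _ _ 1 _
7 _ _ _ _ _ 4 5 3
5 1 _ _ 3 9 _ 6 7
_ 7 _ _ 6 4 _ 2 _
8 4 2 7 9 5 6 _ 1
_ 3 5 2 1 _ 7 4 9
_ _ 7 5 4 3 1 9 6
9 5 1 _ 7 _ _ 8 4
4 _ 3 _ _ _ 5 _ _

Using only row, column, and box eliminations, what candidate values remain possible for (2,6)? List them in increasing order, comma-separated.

1,2,6,8

Row 2 already contains {3, 4, 5, 7}.
Column 6 already contains {3, 4, 5, 9}.
Its 3×3 block (box 2) already contains {3, 4, 5, 9}.
Removing those from 1–9 leaves {1, 2, 6, 8} as the candidates for (2,6).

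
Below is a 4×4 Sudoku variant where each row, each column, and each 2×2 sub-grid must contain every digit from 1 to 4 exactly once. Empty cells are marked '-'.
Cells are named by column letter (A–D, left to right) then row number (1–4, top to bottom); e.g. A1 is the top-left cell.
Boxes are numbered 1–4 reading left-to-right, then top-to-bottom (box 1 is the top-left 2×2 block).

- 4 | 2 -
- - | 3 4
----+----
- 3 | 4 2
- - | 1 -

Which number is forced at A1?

3

Cell A1 itself could take any of {1, 3} by direct elimination.
Consider where 3 can go in box 1.
A2 is out (row 2 already has a 3).
B2 is out (row 2 already has a 3).
So the only cell in box 1 that can hold 3 is A1.
Therefore A1 = 3.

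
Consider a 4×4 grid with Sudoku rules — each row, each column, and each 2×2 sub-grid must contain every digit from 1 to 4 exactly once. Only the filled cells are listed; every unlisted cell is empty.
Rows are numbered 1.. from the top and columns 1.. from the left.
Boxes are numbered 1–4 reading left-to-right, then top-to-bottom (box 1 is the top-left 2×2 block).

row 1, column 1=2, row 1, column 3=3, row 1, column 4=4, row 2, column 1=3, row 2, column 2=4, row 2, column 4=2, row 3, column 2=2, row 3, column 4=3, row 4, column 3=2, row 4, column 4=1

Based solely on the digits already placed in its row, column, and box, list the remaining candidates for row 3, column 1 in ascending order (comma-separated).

1,4

Row 3 already contains {2, 3}.
Column 1 already contains {2, 3}.
Its 2×2 block (box 3) already contains {2}.
Removing those from 1–4 leaves {1, 4} as the candidates for row 3, column 1.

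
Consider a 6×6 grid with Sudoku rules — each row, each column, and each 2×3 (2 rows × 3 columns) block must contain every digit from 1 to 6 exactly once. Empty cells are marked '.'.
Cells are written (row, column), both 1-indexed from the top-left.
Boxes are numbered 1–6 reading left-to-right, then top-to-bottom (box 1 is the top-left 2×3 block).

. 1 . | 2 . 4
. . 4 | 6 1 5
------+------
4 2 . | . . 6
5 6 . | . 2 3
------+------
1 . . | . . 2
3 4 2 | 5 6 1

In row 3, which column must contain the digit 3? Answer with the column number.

3

Consider where 3 can go in row 3.
(3,4) is out (box 4 already has a 3).
(3,5) is out (box 4 already has a 3).
So the only cell in row 3 that can hold 3 is (3,3).
That is column 3.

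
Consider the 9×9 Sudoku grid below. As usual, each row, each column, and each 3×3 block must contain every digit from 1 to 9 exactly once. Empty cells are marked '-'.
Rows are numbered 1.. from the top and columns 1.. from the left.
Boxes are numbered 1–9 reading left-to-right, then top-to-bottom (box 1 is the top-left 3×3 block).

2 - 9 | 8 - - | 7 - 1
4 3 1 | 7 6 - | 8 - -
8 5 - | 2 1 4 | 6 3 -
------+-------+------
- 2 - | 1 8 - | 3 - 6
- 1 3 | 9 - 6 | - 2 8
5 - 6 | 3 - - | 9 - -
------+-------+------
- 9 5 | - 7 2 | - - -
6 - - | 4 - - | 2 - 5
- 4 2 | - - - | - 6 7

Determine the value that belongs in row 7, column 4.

6

Row 7 already contains {2, 5, 7, 9}.
Column 4 already contains {1, 2, 3, 4, 7, 8, 9}.
Its 3×3 block (box 8) already contains {2, 4, 7}.
The only value from 1–9 not eliminated is 6, so row 7, column 4 = 6.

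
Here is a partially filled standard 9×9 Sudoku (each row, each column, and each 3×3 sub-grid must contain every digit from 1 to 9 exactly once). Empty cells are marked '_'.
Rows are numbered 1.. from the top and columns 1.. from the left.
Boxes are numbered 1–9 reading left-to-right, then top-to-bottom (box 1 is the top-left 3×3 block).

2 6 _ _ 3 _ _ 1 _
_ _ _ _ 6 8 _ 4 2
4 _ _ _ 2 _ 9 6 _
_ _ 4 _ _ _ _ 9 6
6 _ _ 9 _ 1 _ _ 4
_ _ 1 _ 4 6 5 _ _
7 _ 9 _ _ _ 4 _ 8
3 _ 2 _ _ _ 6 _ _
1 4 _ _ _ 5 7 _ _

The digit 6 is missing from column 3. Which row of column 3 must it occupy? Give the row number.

Consider where 6 can go in column 3.
row 1, column 3 is out (row 1 already has a 6).
row 2, column 3 is out (row 2 already has a 6).
row 3, column 3 is out (row 3 already has a 6).
row 5, column 3 is out (row 5 already has a 6).
So the only cell in column 3 that can hold 6 is row 9, column 3.
That is row 9.

9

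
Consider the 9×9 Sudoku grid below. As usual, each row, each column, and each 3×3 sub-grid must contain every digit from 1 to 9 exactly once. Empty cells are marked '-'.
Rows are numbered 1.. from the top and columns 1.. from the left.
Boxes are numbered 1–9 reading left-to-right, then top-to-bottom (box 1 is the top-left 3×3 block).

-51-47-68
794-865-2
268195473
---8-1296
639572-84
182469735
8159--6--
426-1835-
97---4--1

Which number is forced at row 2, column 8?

1

Row 2 already contains {2, 4, 5, 6, 7, 8, 9}.
Column 8 already contains {3, 5, 6, 7, 8, 9}.
Its 3×3 block (box 3) already contains {2, 3, 4, 5, 6, 7, 8}.
The only value from 1–9 not eliminated is 1, so row 2, column 8 = 1.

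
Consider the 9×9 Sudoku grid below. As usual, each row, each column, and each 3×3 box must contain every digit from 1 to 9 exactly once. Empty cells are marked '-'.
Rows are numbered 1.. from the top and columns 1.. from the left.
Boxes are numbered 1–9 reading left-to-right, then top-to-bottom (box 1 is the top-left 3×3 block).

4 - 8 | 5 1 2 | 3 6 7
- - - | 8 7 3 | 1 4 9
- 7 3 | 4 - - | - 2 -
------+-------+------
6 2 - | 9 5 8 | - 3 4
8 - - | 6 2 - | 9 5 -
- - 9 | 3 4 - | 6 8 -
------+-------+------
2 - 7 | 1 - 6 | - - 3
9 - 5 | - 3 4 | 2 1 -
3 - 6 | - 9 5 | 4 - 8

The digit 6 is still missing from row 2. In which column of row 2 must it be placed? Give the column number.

2

Consider where 6 can go in row 2.
row 2, column 1 is out (column 1 already has a 6).
row 2, column 3 is out (column 3 already has a 6).
So the only cell in row 2 that can hold 6 is row 2, column 2.
That is column 2.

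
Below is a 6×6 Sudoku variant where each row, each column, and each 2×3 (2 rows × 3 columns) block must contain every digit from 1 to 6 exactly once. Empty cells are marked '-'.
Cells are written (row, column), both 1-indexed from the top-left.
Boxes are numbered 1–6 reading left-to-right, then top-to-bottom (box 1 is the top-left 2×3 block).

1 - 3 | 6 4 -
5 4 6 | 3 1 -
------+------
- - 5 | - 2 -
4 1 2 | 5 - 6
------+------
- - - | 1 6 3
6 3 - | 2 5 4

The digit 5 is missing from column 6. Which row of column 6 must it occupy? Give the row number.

Consider where 5 can go in column 6.
(2,6) is out (row 2 already has a 5).
(3,6) is out (row 3 already has a 5).
So the only cell in column 6 that can hold 5 is (1,6).
That is row 1.

1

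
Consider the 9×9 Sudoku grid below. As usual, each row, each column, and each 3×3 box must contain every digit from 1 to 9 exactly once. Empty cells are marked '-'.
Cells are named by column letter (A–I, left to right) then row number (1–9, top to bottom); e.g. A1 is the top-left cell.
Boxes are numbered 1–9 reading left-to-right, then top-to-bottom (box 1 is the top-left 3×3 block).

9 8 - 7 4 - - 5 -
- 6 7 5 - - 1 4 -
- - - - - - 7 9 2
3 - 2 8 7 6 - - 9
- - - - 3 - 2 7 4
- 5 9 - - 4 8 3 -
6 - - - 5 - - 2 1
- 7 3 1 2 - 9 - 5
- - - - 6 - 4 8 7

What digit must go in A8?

Cell A8 itself could take any of {4, 8} by direct elimination.
Consider where 4 can go in row 8.
F8 is out (column F already has a 4).
H8 is out (column H already has a 4).
So the only cell in row 8 that can hold 4 is A8.
Therefore A8 = 4.

4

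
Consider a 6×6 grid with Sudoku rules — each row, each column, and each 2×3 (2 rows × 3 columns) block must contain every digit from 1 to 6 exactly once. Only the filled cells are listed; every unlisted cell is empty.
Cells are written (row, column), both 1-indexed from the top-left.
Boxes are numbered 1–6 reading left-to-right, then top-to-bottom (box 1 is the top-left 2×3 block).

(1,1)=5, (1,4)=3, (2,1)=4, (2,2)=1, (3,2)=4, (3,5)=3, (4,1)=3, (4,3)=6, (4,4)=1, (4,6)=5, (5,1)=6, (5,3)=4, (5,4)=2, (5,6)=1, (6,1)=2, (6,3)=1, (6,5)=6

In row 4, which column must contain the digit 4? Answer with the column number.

5

Consider where 4 can go in row 4.
(4,2) is out (column 2 already has a 4).
So the only cell in row 4 that can hold 4 is (4,5).
That is column 5.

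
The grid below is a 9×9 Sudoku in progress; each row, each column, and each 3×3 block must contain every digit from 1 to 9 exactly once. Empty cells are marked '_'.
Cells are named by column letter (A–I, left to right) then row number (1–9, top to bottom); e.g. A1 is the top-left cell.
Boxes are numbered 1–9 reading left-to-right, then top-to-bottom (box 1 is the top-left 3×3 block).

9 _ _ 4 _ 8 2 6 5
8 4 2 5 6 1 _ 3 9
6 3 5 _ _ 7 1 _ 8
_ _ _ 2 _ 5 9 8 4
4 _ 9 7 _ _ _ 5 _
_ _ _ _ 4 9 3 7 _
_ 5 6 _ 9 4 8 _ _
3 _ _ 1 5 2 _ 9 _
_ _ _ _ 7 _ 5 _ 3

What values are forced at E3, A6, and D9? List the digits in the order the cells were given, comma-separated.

For E3:
  Row 3 already contains {1, 3, 5, 6, 7, 8}.
  Column E already contains {4, 5, 6, 7, 9}.
  Its 3×3 block (box 2) already contains {1, 4, 5, 6, 7, 8}.
  The only value from 1–9 not eliminated is 2, so E3 = 2.
For A6:
  Consider where 5 can go in box 4.
  A4 is out (row 4 already has a 5). B4 is out (row 4 already has a 5). C4 is out (row 4 already has a 5). B5 is out (row 5 already has a 5). The remaining empty cells in box 4 are similarly blocked.
  So the only cell in box 4 that can hold 5 is A6.
  So A6 = 5.
For D9:
  Consider where 8 can go in box 8.
  D7 is out (row 7 already has a 8).
  F9 is out (column F already has a 8).
  So the only cell in box 8 that can hold 8 is D9.
  So D9 = 8.

2,5,8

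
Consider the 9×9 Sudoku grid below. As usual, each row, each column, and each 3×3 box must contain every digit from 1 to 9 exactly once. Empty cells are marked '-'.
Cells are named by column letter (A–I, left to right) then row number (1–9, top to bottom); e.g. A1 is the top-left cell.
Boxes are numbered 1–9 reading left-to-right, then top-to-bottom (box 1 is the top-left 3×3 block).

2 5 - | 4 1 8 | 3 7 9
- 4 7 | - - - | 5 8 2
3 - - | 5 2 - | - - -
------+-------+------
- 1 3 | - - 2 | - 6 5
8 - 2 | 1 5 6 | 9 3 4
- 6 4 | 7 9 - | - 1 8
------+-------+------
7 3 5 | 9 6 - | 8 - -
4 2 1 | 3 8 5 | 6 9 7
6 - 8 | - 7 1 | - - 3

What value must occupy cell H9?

5

Cell H9 itself could take any of {2, 4, 5} by direct elimination.
Consider where 5 can go in column H.
H3 is out (row 3 already has a 5).
H7 is out (row 7 already has a 5).
So the only cell in column H that can hold 5 is H9.
Therefore H9 = 5.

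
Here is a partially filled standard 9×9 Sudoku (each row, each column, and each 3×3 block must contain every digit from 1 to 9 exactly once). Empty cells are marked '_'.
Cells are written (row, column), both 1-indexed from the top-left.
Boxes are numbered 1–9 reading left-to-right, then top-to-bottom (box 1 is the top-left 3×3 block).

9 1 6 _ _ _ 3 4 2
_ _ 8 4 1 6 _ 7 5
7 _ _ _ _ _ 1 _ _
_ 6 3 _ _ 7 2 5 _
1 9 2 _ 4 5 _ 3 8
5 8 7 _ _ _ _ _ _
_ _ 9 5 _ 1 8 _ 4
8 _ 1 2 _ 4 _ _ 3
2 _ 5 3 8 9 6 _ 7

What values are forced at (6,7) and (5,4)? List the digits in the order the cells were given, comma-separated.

4,6

For (6,7):
  Consider where 4 can go in row 6.
  (6,4) is out (column 4 already has a 4).
  (6,5) is out (column 5 already has a 4).
  (6,6) is out (column 6 already has a 4).
  (6,8) is out (column 8 already has a 4).
  (6,9) is out (column 9 already has a 4).
  So the only cell in row 6 that can hold 4 is (6,7).
  So (6,7) = 4.
For (5,4):
  Row 5 already contains {1, 2, 3, 4, 5, 8, 9}.
  Column 4 already contains {2, 3, 4, 5}.
  Its 3×3 block (box 5) already contains {4, 5, 7}.
  The only value from 1–9 not eliminated is 6, so (5,4) = 6.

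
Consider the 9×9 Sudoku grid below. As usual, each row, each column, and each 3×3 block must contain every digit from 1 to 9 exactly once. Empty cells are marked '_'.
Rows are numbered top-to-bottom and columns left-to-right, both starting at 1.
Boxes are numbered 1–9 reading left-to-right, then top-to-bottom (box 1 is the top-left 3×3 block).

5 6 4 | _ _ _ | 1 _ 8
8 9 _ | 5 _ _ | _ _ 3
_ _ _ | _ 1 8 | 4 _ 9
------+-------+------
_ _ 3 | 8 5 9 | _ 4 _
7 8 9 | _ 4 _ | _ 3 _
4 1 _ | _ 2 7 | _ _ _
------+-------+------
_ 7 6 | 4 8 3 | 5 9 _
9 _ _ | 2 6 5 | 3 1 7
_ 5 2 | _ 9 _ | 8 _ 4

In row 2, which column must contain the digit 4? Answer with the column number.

Consider where 4 can go in row 2.
r2c3 is out (column 3 already has a 4).
r2c5 is out (column 5 already has a 4).
r2c7 is out (column 7 already has a 4).
r2c8 is out (column 8 already has a 4).
So the only cell in row 2 that can hold 4 is r2c6.
That is column 6.

6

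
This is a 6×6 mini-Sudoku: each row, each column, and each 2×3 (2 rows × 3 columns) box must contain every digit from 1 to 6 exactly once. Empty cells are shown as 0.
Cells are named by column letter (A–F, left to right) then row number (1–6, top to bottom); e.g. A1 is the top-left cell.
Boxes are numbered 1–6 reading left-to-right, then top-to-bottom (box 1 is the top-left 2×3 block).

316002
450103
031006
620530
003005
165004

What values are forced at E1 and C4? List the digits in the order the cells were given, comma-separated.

For E1:
  Consider where 5 can go in column E.
  E2 is out (row 2 already has a 5).
  E3 is out (box 4 already has a 5).
  E5 is out (row 5 already has a 5).
  E6 is out (row 6 already has a 5).
  So the only cell in column E that can hold 5 is E1.
  So E1 = 5.
For C4:
  Row 4 already contains {2, 3, 5, 6}.
  Column C already contains {1, 3, 5, 6}.
  Its 2×3 block (box 3) already contains {1, 2, 3, 6}.
  The only value from 1–6 not eliminated is 4, so C4 = 4.

5,4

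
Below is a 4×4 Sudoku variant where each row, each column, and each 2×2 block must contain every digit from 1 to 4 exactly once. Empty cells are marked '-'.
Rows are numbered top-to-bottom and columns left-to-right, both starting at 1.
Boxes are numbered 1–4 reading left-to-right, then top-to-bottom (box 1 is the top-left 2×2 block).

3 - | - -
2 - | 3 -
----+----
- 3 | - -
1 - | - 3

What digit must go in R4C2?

2

Cell R4C2 itself could take any of {2, 4} by direct elimination.
Consider where 2 can go in column 2.
R1C2 is out (box 1 already has a 2).
R2C2 is out (row 2 already has a 2).
So the only cell in column 2 that can hold 2 is R4C2.
Therefore R4C2 = 2.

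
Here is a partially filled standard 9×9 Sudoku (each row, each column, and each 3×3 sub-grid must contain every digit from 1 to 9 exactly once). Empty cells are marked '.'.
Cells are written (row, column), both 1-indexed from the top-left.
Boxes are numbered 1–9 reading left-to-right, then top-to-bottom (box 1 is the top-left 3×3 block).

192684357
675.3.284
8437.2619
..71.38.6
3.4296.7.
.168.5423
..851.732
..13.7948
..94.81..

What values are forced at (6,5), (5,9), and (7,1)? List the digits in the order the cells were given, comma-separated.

For (6,5):
  Row 6 already contains {1, 2, 3, 4, 5, 6, 8}.
  Column 5 already contains {1, 3, 8, 9}.
  Its 3×3 block (box 5) already contains {1, 2, 3, 5, 6, 8, 9}.
  The only value from 1–9 not eliminated is 7, so (6,5) = 7.
For (5,9):
  Consider where 1 can go in box 6.
  (4,8) is out (row 4 already has a 1).
  (5,7) is out (column 7 already has a 1).
  So the only cell in box 6 that can hold 1 is (5,9).
  So (5,9) = 1.
For (7,1):
  Row 7 already contains {1, 2, 3, 5, 7, 8}.
  Column 1 already contains {1, 3, 6, 8}.
  Its 3×3 block (box 7) already contains {1, 8, 9}.
  The only value from 1–9 not eliminated is 4, so (7,1) = 4.

7,1,4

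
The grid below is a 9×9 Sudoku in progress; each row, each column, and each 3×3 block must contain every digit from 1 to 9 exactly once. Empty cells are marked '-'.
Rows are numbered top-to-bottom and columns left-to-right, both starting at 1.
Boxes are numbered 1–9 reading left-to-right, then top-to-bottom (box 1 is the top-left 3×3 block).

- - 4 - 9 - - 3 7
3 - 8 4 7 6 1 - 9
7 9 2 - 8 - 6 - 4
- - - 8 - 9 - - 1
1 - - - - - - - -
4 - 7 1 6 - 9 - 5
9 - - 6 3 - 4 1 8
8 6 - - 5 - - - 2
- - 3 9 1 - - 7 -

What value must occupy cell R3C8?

5

Row 3 already contains {2, 4, 6, 7, 8, 9}.
Column 8 already contains {1, 3, 7}.
Its 3×3 block (box 3) already contains {1, 3, 4, 6, 7, 9}.
The only value from 1–9 not eliminated is 5, so R3C8 = 5.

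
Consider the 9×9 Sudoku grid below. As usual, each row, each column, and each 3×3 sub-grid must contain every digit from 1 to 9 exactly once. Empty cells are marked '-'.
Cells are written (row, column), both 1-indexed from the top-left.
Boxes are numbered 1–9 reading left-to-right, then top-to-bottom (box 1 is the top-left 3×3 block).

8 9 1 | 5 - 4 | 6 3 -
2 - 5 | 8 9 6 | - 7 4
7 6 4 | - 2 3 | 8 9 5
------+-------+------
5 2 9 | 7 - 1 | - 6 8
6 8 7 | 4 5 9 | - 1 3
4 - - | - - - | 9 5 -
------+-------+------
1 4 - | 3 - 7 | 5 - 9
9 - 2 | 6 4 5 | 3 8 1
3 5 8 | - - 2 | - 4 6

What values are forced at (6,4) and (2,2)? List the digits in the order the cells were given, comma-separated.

For (6,4):
  Row 6 already contains {4, 5, 9}.
  Column 4 already contains {3, 4, 5, 6, 7, 8}.
  Its 3×3 block (box 5) already contains {1, 4, 5, 7, 9}.
  The only value from 1–9 not eliminated is 2, so (6,4) = 2.
For (2,2):
  Row 2 already contains {2, 4, 5, 6, 7, 8, 9}.
  Column 2 already contains {2, 4, 5, 6, 8, 9}.
  Its 3×3 block (box 1) already contains {1, 2, 4, 5, 6, 7, 8, 9}.
  The only value from 1–9 not eliminated is 3, so (2,2) = 3.

2,3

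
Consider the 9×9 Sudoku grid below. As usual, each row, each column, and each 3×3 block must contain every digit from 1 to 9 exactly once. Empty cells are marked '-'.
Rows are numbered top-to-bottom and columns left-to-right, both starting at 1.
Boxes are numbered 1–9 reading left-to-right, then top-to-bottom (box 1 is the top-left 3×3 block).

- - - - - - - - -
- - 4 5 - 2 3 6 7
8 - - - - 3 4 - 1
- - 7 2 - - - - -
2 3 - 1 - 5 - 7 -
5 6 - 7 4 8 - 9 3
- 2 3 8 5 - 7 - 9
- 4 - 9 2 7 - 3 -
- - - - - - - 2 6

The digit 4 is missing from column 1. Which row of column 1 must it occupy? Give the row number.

Consider where 4 can go in column 1.
r1c1 is out (box 1 already has a 4).
r2c1 is out (row 2 already has a 4).
r7c1 is out (box 7 already has a 4).
r8c1 is out (row 8 already has a 4).
r9c1 is out (box 7 already has a 4).
So the only cell in column 1 that can hold 4 is r4c1.
That is row 4.

4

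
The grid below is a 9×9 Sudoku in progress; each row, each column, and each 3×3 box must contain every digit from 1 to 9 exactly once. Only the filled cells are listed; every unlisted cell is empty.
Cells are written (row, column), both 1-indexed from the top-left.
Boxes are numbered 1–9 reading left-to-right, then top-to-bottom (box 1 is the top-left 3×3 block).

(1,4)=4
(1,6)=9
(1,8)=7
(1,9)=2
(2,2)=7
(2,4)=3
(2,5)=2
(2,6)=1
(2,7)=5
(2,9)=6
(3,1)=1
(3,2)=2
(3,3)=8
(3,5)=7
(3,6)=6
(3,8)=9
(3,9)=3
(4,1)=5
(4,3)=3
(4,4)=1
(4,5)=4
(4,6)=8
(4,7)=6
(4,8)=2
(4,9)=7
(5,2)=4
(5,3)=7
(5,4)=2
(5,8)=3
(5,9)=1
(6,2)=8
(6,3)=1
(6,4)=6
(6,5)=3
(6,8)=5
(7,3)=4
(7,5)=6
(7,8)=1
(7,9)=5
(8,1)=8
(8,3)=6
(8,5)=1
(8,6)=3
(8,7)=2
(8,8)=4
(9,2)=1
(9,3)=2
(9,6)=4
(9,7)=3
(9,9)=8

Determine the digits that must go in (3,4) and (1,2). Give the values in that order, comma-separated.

5,6

For (3,4):
  Row 3 already contains {1, 2, 3, 6, 7, 8, 9}.
  Column 4 already contains {1, 2, 3, 4, 6}.
  Its 3×3 block (box 2) already contains {1, 2, 3, 4, 6, 7, 9}.
  The only value from 1–9 not eliminated is 5, so (3,4) = 5.
For (1,2):
  Consider where 6 can go in column 2.
  (4,2) is out (row 4 already has a 6).
  (7,2) is out (row 7 already has a 6).
  (8,2) is out (row 8 already has a 6).
  So the only cell in column 2 that can hold 6 is (1,2).
  So (1,2) = 6.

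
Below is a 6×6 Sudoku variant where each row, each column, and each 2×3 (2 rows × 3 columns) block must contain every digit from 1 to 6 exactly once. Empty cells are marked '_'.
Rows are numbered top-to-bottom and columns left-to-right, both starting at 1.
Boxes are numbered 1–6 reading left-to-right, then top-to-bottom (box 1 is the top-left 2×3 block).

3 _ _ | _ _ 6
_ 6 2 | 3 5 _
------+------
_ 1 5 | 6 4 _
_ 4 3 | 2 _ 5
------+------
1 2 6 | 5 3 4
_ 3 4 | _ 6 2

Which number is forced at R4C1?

6

Row 4 already contains {2, 3, 4, 5}.
Column 1 already contains {1, 3}.
Its 2×3 block (box 3) already contains {1, 3, 4, 5}.
The only value from 1–6 not eliminated is 6, so R4C1 = 6.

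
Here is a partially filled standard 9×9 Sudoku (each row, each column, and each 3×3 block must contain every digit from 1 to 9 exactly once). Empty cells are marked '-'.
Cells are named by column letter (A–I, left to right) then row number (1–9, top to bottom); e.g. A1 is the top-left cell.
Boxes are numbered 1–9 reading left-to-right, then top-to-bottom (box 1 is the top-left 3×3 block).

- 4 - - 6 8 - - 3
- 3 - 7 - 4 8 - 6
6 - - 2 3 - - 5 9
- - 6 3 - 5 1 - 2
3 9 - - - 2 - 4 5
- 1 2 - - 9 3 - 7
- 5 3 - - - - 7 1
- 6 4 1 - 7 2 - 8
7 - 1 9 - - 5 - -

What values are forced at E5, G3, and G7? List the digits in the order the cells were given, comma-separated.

1,4,9

For E5:
  Consider where 1 can go in box 5.
  E4 is out (row 4 already has a 1).
  D5 is out (column D already has a 1).
  D6 is out (row 6 already has a 1).
  E6 is out (row 6 already has a 1).
  So the only cell in box 5 that can hold 1 is E5.
  So E5 = 1.
For G3:
  Consider where 4 can go in box 3.
  G1 is out (row 1 already has a 4).
  H1 is out (row 1 already has a 4).
  H2 is out (row 2 already has a 4).
  So the only cell in box 3 that can hold 4 is G3.
  So G3 = 4.
For G7:
  Consider where 9 can go in column G.
  G1 is out (box 3 already has a 9).
  G3 is out (row 3 already has a 9).
  G5 is out (row 5 already has a 9).
  So the only cell in column G that can hold 9 is G7.
  So G7 = 9.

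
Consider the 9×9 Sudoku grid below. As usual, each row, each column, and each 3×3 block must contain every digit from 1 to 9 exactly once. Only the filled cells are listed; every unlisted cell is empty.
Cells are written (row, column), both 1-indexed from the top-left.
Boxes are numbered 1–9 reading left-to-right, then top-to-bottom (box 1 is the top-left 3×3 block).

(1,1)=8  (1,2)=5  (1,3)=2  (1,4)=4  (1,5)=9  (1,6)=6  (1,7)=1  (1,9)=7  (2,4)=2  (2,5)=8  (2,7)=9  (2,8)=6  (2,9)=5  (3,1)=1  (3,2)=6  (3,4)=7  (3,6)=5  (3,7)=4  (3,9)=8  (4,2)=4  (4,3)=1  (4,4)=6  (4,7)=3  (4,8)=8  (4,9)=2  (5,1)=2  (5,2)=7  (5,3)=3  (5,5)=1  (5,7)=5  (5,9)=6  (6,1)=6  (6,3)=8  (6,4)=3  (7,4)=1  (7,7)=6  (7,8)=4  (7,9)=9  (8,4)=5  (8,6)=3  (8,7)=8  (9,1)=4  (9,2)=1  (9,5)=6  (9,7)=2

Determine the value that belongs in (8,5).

Cell (8,5) itself could take any of {2, 4, 7} by direct elimination.
Consider where 4 can go in box 8.
(7,5) is out (row 7 already has a 4).
(7,6) is out (row 7 already has a 4).
(9,4) is out (row 9 already has a 4).
(9,6) is out (row 9 already has a 4).
So the only cell in box 8 that can hold 4 is (8,5).
Therefore (8,5) = 4.

4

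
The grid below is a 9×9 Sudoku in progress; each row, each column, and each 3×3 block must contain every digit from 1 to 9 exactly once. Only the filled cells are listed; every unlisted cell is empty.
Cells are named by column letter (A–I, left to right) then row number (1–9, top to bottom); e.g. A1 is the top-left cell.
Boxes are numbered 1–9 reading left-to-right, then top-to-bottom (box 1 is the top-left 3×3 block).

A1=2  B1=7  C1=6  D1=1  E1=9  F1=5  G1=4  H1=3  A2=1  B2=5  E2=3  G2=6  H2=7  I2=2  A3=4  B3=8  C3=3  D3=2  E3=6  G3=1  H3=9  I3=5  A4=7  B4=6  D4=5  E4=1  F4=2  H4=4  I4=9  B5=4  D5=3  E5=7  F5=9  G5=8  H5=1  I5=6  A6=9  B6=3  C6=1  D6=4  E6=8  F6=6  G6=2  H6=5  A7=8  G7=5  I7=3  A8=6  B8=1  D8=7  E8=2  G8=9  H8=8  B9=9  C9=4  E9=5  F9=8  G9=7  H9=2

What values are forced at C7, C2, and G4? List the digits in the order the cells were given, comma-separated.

7,9,3

For C7:
  Consider where 7 can go in row 7.
  B7 is out (column B already has a 7).
  D7 is out (column D already has a 7).
  E7 is out (column E already has a 7).
  F7 is out (box 8 already has a 7).
  H7 is out (column H already has a 7).
  So the only cell in row 7 that can hold 7 is C7.
  So C7 = 7.
For C2:
  Row 2 already contains {1, 2, 3, 5, 6, 7}.
  Column C already contains {1, 3, 4, 6}.
  Its 3×3 block (box 1) already contains {1, 2, 3, 4, 5, 6, 7, 8}.
  The only value from 1–9 not eliminated is 9, so C2 = 9.
For G4:
  Row 4 already contains {1, 2, 4, 5, 6, 7, 9}.
  Column G already contains {1, 2, 4, 5, 6, 7, 8, 9}.
  Its 3×3 block (box 6) already contains {1, 2, 4, 5, 6, 8, 9}.
  The only value from 1–9 not eliminated is 3, so G4 = 3.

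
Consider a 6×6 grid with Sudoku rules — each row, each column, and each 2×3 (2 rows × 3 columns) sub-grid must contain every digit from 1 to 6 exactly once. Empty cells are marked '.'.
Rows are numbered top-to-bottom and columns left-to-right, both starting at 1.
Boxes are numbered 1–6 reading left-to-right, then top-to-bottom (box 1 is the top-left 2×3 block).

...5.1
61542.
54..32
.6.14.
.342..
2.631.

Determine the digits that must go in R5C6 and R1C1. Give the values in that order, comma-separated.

6,4

For R5C6:
  Consider where 6 can go in column 6.
  R2C6 is out (row 2 already has a 6).
  R4C6 is out (row 4 already has a 6).
  R6C6 is out (row 6 already has a 6).
  So the only cell in column 6 that can hold 6 is R5C6.
  So R5C6 = 6.
For R1C1:
  Consider where 4 can go in row 1.
  R1C2 is out (column 2 already has a 4).
  R1C3 is out (column 3 already has a 4).
  R1C5 is out (column 5 already has a 4).
  So the only cell in row 1 that can hold 4 is R1C1.
  So R1C1 = 4.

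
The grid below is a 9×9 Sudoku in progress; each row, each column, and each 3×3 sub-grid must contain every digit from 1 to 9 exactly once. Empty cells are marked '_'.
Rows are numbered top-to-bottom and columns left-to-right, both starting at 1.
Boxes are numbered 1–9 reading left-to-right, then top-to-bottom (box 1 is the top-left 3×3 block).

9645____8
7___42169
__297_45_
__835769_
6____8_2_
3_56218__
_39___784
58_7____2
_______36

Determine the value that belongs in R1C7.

2

Cell R1C7 itself could take any of {2, 3} by direct elimination.
Consider where 2 can go in row 1.
R1C5 is out (column 5 already has a 2).
R1C6 is out (column 6 already has a 2).
R1C8 is out (column 8 already has a 2).
So the only cell in row 1 that can hold 2 is R1C7.
Therefore R1C7 = 2.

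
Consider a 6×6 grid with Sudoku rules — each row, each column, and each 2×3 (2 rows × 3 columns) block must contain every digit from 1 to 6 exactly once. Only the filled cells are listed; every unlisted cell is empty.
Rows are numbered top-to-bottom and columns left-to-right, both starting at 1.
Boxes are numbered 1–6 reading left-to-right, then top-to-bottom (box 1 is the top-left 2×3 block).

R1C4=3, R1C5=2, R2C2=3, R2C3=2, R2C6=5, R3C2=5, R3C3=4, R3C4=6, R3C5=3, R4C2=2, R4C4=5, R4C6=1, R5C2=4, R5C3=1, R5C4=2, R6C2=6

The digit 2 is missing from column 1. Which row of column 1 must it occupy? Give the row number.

Consider where 2 can go in column 1.
R1C1 is out (row 1 already has a 2).
R2C1 is out (row 2 already has a 2).
R3C1 is out (box 3 already has a 2).
R4C1 is out (row 4 already has a 2).
R5C1 is out (row 5 already has a 2).
So the only cell in column 1 that can hold 2 is R6C1.
That is row 6.

6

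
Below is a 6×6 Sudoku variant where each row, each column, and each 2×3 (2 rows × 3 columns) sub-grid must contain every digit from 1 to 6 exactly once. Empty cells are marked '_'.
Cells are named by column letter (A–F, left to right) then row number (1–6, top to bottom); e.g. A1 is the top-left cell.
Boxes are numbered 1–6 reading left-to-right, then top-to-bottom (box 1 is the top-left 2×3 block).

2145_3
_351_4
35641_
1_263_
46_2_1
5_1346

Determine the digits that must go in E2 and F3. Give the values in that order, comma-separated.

2,2

For E2:
  Consider where 2 can go in column E.
  E1 is out (row 1 already has a 2).
  E5 is out (row 5 already has a 2).
  So the only cell in column E that can hold 2 is E2.
  So E2 = 2.
For F3:
  Row 3 already contains {1, 3, 4, 5, 6}.
  Column F already contains {1, 3, 4, 6}.
  Its 2×3 block (box 4) already contains {1, 3, 4, 6}.
  The only value from 1–6 not eliminated is 2, so F3 = 2.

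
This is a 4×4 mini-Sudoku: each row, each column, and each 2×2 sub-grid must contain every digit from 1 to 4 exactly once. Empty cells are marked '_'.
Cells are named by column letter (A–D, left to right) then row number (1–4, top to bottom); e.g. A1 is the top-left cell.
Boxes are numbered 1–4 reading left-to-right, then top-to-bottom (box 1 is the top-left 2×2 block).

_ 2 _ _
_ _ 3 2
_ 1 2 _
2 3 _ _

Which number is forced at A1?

Cell A1 itself could take any of {1, 3, 4} by direct elimination.
Consider where 3 can go in column A.
A2 is out (row 2 already has a 3).
A3 is out (box 3 already has a 3).
So the only cell in column A that can hold 3 is A1.
Therefore A1 = 3.

3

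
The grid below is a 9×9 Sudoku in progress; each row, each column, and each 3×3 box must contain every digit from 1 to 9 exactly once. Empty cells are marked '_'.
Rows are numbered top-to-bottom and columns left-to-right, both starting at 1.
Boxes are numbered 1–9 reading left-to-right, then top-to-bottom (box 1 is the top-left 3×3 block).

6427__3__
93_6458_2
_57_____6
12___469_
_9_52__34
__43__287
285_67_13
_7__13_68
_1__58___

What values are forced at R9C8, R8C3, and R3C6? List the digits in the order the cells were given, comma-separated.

2,9,2

For R9C8:
  Consider where 2 can go in column 8.
  R1C8 is out (row 1 already has a 2).
  R2C8 is out (row 2 already has a 2).
  R3C8 is out (box 3 already has a 2).
  So the only cell in column 8 that can hold 2 is R9C8.
  So R9C8 = 2.
For R8C3:
  Row 8 already contains {1, 3, 6, 7, 8}.
  Column 3 already contains {2, 4, 5, 7}.
  Its 3×3 block (box 7) already contains {1, 2, 5, 7, 8}.
  The only value from 1–9 not eliminated is 9, so R8C3 = 9.
For R3C6:
  Consider where 2 can go in column 6.
  R1C6 is out (row 1 already has a 2).
  R5C6 is out (row 5 already has a 2).
  R6C6 is out (row 6 already has a 2).
  So the only cell in column 6 that can hold 2 is R3C6.
  So R3C6 = 2.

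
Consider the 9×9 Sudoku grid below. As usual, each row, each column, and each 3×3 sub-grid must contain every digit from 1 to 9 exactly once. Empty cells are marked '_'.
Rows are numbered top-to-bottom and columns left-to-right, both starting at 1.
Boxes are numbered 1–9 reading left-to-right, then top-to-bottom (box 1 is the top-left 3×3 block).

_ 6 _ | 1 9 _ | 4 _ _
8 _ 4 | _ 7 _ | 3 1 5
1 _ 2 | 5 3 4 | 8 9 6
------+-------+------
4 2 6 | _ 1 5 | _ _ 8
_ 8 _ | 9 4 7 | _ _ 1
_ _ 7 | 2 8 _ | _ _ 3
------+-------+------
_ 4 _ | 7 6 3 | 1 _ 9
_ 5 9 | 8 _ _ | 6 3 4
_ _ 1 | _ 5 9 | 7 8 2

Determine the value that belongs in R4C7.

9

Row 4 already contains {1, 2, 4, 5, 6, 8}.
Column 7 already contains {1, 3, 4, 6, 7, 8}.
Its 3×3 block (box 6) already contains {1, 3, 8}.
The only value from 1–9 not eliminated is 9, so R4C7 = 9.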